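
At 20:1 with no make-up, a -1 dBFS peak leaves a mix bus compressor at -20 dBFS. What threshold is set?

Let T be the threshold. Output overshoot = (input overshoot)/R, so -20 − T = (-1 − T)/20.
20·(-20 − T) = -1 − T → 19·T = -400 − (-1) = -399.
T = -399/19 = -21 dBFS.

-21 dBFS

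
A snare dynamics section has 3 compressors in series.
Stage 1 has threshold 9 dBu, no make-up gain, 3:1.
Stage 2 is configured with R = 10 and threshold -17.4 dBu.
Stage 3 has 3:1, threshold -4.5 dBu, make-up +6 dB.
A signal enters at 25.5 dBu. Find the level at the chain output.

Stage 1: overshoot 16.5 dB → 16.5/3 = 5.5 dB → 14.5 dBu.
Stage 2: overshoot 31.9 dB → 31.9/10 = 3.19 dB → -14.21 dBu.
Stage 3: below threshold (-14.21 ≤ -4.5); passes unchanged; make-up brings it to -8.21 dBu.

-8.21 dBu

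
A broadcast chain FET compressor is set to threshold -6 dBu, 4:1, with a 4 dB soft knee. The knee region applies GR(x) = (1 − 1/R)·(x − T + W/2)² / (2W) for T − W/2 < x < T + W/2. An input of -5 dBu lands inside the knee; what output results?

x − T + W/2 = -5 − (-6) + 2 = 3.
GR = (1 − 1/4) × 3² / 8 = 0.75 × 9 / 8 = 0.84375 dB.
Output = -5 − 0.84375 = -5.84375 dBu.

-5.84375 dBu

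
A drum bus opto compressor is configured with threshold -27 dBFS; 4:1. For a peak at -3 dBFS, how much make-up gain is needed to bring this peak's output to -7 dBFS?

14 dB

Without make-up, output = threshold + overshoot/4 = -27 + 6 = -21 dBFS.
Gap to target: 14 dB.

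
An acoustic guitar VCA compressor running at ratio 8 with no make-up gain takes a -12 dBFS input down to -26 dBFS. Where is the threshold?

Gain reduction = -12 − (-26) = 14 dB; output overshoot = GR / (R − 1) = 14 / 7 = 2 dB.
Threshold = output − output overshoot = -26 − 2 = -28 dBFS.

-28 dBFS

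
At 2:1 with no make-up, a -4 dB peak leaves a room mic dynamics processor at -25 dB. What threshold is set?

Let T be the threshold. Output overshoot = (input overshoot)/R, so -25 − T = (-4 − T)/2.
2·(-25 − T) = -4 − T → 1·T = -50 − (-4) = -46.
T = -46/1 = -46 dB.

-46 dB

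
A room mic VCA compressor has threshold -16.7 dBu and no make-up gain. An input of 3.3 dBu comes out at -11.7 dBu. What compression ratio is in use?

4:1

Input overshoot = 3.3 − (-16.7) = 20 dB; output overshoot = -11.7 − (-16.7) = 5 dB.
Ratio = 20 / 5 = 4.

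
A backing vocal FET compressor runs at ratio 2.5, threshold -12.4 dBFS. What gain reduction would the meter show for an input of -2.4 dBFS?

The signal is 10 dB above threshold.
At 2.5:1, output sits 10/2.5 = 4 dB above threshold.
So the signal is attenuated by 10 − 4 = 6 dB.

6 dB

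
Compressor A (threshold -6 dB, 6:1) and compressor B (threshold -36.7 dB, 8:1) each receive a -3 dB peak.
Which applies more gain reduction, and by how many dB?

B, by 26.9875 dB

A: 3 dB over, compressed to 0.5 dB over, so 2.5 dB of GR.
B: 33.7 dB over, compressed to 4.2125 dB over, so 29.4875 dB of GR.
B applies 26.9875 dB more gain reduction.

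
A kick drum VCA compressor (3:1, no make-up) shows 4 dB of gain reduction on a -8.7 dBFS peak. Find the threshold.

-14.7 dBFS

Let T be the threshold. Output overshoot = (input overshoot)/R, so -12.7 − T = (-8.7 − T)/3.
3·(-12.7 − T) = -8.7 − T → 2·T = -38.1 − (-8.7) = -29.4.
T = -29.4/2 = -14.7 dBFS.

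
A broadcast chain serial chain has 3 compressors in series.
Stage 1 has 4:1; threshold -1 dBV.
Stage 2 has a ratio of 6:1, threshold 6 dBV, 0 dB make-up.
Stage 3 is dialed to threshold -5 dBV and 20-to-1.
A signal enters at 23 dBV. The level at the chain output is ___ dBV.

Stage 1: 23 dBV is 24 dB over -1 dBV; at 4:1 that becomes 6 dB over, giving 5 dBV.
Stage 2: 5 dBV ≤ 6 dBV, so stage 2 doesn't engage; output 5 dBV.
Stage 3: 10 dB above -5 dBV, reduced 20:1 to 0.5 dB above → -4.5 dBV.

-4.5 dBV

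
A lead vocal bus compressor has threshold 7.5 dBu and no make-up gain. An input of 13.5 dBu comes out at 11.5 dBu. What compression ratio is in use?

Input overshoot = 13.5 − 7.5 = 6 dB; output overshoot = 11.5 − 7.5 = 4 dB.
Ratio = 6 / 4 = 1.5.

1.5:1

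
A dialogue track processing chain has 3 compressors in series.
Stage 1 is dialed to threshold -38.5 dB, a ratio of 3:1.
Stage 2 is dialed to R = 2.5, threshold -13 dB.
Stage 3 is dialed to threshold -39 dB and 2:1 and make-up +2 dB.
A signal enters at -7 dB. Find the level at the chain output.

Stage 1: overshoot 31.5 dB → 31.5/3 = 10.5 dB → -28 dB.
Stage 2: below threshold (-28 ≤ -13); passes unchanged; output -28 dB.
Stage 3: overshoot 11 dB → 11/2 = 5.5 dB → -33.5 dB; +2 dB make-up → -31.5 dB.

-31.5 dB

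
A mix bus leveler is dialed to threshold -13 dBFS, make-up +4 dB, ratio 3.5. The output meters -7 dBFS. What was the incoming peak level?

-6 dBFS

Stripping the +4 dB make-up gives -11 dBFS at the gain stage.
Post-compression overshoot = -11 − (-13) = 2 dB.
Undo the ratio: input overshoot = 2 × 3.5 = 7 dB, giving input = -6 dBFS.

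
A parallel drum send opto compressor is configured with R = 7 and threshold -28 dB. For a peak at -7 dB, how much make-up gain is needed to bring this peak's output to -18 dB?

Without make-up, output = threshold + overshoot/7 = -28 + 3 = -25 dB.
Gap to target: 7 dB.

7 dB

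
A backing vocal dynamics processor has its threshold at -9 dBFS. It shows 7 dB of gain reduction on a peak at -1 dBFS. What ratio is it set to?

Input overshoot = -1 − (-9) = 8 dB.
Output overshoot = 8 − 7 = 1 dB.
Ratio = input overshoot / output overshoot = 8 / 1 = 8.

8:1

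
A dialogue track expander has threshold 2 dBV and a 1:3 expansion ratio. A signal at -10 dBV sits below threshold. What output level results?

-34 dBV

The input is 12 dB below the 2 dBV threshold.
A 1:3 expander multiplies undershoot by 3: 12 × 3 = 36 dB below threshold.
Output = 2 − 36 = -34 dBV.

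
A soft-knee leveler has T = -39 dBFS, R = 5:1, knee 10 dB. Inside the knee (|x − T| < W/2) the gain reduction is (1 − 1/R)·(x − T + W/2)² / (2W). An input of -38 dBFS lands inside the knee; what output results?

x − T + W/2 = -38 − (-39) + 5 = 6.
GR = (1 − 1/5) × 6² / 20 = 0.8 × 36 / 20 = 1.44 dB.
Output = -38 − 1.44 = -39.44 dBFS.

-39.44 dBFS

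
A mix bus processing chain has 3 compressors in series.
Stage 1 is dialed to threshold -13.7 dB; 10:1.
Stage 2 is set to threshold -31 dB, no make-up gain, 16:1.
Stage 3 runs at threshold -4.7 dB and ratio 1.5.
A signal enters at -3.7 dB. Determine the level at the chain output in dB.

Stage 1: -3.7 dB is 10 dB over -13.7 dB; at 10:1 that becomes 1 dB over, giving -12.7 dB.
Stage 2: -12.7 dB is 18.3 dB over -31 dB; at 16:1 that becomes 1.14375 dB over, giving -29.85625 dB.
Stage 3: -29.85625 dB ≤ -4.7 dB, so stage 3 doesn't engage; output -29.85625 dB.

-29.85625 dB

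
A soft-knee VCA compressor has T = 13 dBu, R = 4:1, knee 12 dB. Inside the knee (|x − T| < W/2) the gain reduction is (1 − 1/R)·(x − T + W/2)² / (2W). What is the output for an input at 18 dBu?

x − T + W/2 = 18 − 13 + 6 = 11.
GR = (1 − 1/4) × 11² / 24 = 0.75 × 121 / 24 = 3.78125 dB.
Output = 18 − 3.78125 = 14.21875 dBu.

14.21875 dBu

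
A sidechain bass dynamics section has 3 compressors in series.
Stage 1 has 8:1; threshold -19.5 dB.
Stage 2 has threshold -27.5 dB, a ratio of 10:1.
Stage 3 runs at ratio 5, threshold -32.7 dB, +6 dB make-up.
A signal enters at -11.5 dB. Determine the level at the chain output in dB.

Stage 1: overshoot 8 dB → 8/8 = 1 dB → -18.5 dB.
Stage 2: overshoot 9 dB → 9/10 = 0.9 dB → -26.6 dB.
Stage 3: 6.1 dB above -32.7 dB, reduced 5:1 to 1.22 dB above → -31.48 dB; +6 dB make-up → -25.48 dB.

-25.48 dB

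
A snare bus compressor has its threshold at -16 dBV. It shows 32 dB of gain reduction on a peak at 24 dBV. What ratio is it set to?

5:1

Input overshoot = 24 − (-16) = 40 dB.
Output overshoot = 40 − 32 = 8 dB.
Ratio = input overshoot / output overshoot = 40 / 8 = 5.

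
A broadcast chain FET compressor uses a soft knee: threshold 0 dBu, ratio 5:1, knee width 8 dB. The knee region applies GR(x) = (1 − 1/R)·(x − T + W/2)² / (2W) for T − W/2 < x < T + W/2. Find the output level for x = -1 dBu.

x − T + W/2 = -1 − 0 + 4 = 3.
GR = (1 − 1/5) × 3² / 16 = 0.8 × 9 / 16 = 0.45 dB.
Output = -1 − 0.45 = -1.45 dBu.

-1.45 dBu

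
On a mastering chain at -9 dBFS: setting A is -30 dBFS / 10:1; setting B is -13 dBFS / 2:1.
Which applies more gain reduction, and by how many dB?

A: 21 dB over, compressed to 2.1 dB over, so 18.9 dB of GR.
B: 4 dB over, compressed to 2 dB over, so 2 dB of GR.
Difference: 16.9 dB in favour of A.

A, by 16.9 dB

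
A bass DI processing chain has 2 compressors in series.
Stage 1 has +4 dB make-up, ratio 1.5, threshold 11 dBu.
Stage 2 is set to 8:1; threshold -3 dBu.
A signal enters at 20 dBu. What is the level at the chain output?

Stage 1: 9 dB above 11 dBu, reduced 1.5:1 to 6 dB above → 17 dBu; +4 dB make-up → 21 dBu.
Stage 2: 21 dBu is 24 dB over -3 dBu; at 8:1 that becomes 3 dB over, giving 0 dBu.

0 dBu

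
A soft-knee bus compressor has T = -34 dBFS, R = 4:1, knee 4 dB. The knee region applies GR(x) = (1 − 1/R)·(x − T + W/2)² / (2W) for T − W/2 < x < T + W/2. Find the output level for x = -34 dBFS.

-34.375 dBFS

x − T + W/2 = -34 − (-34) + 2 = 2.
GR = (1 − 1/4) × 2² / 8 = 0.75 × 4 / 8 = 0.375 dB.
Output = -34 − 0.375 = -34.375 dBFS.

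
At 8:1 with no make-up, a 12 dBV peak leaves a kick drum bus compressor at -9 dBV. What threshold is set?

-12 dBV

Gain reduction = 12 − (-9) = 21 dB; output overshoot = GR / (R − 1) = 21 / 7 = 3 dB.
Threshold = output − output overshoot = -9 − 3 = -12 dBV.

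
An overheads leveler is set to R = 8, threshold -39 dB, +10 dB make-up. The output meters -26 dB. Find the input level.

-15 dB

Stripping the +10 dB make-up gives -36 dB at the gain stage.
Post-compression overshoot = -36 − (-39) = 3 dB.
Before 8:1 compression the overshoot was 3 × 8 = 24 dB, so input = -39 + 24 = -15 dB.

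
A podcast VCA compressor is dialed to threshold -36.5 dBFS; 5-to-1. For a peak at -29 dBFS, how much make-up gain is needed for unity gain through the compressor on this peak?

6 dB

Without make-up, output = threshold + overshoot/5 = -36.5 + 1.5 = -35 dBFS.
Gap to target: 6 dB.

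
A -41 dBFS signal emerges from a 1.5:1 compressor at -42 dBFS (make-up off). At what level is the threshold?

Gain reduction = -41 − (-42) = 1 dB; output overshoot = GR / (R − 1) = 1 / 0.5 = 2 dB.
Threshold = output − output overshoot = -42 − 2 = -44 dBFS.

-44 dBFS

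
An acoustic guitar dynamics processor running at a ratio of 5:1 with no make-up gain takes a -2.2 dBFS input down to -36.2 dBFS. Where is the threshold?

Input is 42.5 dB above T (since output overshoot × R = input overshoot: (-36.2 − T)·5 = -2.2 − T gives T = -44.7 dBFS).
Check: -44.7 + (-2.2 − (-44.7))/5 = -44.7 + 8.5 = -36.2 dBFS. ✓

-44.7 dBFS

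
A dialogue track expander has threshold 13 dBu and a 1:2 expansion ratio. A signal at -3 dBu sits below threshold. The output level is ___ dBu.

Below threshold, a 1:2 expander applies gain = (2−1)×(T − x) of attenuation.
(2−1) × 16 = 16 dB, so output = -3 − 16 = -19 dBu.

-19 dBu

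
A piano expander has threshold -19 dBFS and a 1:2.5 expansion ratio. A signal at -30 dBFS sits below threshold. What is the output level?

Below threshold, a 1:2.5 expander applies gain = (2.5−1)×(T − x) of attenuation.
(2.5−1) × 11 = 16.5 dB, so output = -30 − 16.5 = -46.5 dBFS.

-46.5 dBFS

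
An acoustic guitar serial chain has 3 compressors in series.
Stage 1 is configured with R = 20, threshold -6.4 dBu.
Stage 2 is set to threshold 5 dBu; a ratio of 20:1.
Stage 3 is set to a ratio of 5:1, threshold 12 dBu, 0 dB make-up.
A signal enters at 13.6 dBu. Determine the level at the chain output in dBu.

Stage 1: 13.6 dBu is 20 dB over -6.4 dBu; at 20:1 that becomes 1 dB over, giving -5.4 dBu.
Stage 2: below threshold (-5.4 ≤ 5); passes unchanged; output -5.4 dBu.
Stage 3: below threshold (-5.4 ≤ 12); passes unchanged; output -5.4 dBu.

-5.4 dBu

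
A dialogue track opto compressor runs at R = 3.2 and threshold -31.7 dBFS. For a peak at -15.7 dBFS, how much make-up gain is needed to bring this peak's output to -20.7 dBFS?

6 dB

Without make-up, output = threshold + overshoot/3.2 = -31.7 + 5 = -26.7 dBFS.
Gap to target: 6 dB.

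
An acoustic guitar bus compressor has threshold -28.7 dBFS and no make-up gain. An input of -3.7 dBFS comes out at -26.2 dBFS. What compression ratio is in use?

10:1

Input overshoot = -3.7 − (-28.7) = 25 dB; output overshoot = -26.2 − (-28.7) = 2.5 dB.
Ratio = 25 / 2.5 = 10.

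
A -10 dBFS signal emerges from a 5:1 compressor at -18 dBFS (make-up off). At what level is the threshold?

-20 dBFS

Let T be the threshold. Output overshoot = (input overshoot)/R, so -18 − T = (-10 − T)/5.
5·(-18 − T) = -10 − T → 4·T = -90 − (-10) = -80.
T = -80/4 = -20 dBFS.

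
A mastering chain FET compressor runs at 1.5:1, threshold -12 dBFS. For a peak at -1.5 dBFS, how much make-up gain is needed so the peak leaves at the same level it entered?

Overshoot 10.5 dB → 10.5/1.5 = 7 dB after compression, so the compressed level is -12 + 7 = -5 dBFS.
Make-up = target − compressed = -1.5 − (-5) = 3.5 dB.

3.5 dB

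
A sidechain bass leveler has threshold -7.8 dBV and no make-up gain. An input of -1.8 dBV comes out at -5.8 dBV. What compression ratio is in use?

Input overshoot = -1.8 − (-7.8) = 6 dB; output overshoot = -5.8 − (-7.8) = 2 dB.
Ratio = 6 / 2 = 3.

3:1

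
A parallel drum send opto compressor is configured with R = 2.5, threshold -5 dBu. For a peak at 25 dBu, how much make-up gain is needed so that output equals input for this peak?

18 dB

Overshoot 30 dB → 30/2.5 = 12 dB after compression, so the compressed level is -5 + 12 = 7 dBu.
Make-up = target − compressed = 25 − 7 = 18 dB.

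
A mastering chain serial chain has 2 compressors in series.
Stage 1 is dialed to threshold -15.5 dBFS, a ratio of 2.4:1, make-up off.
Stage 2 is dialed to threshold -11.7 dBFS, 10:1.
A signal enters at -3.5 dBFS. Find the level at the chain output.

Stage 1: 12 dB above -15.5 dBFS, reduced 2.4:1 to 5 dB above → -10.5 dBFS.
Stage 2: overshoot 1.2 dB → 1.2/10 = 0.12 dB → -11.58 dBFS.

-11.58 dBFS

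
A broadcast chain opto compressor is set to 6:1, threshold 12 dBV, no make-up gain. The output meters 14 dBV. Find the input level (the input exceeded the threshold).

That's 2 dB above the 12 dBV threshold.
Before 6:1 compression the overshoot was 2 × 6 = 12 dB, so input = 12 + 12 = 24 dBV.

24 dBV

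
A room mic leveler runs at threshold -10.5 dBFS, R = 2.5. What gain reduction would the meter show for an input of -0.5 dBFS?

6 dB

-0.5 dBFS exceeds the threshold by 10 dB.
A 2.5:1 ratio leaves 4 dB of that excess.
Gain reduction = 10 − 4 = 6 dB.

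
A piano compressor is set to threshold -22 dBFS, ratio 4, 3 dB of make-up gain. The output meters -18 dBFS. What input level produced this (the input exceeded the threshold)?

-18 dBFS

Remove make-up: -18 − 3 = -21 dBFS.
The compressed level sits -21 − (-22) = 1 dB over threshold.
Before 4:1 compression the overshoot was 1 × 4 = 4 dB, so input = -22 + 4 = -18 dBFS.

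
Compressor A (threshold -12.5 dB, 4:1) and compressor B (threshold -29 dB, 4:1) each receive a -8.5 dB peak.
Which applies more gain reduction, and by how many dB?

B, by 12.375 dB

A: 4 dB over, compressed to 1 dB over, so 3 dB of GR.
B: 20.5 dB over, compressed to 5.125 dB over, so 15.375 dB of GR.
Difference: 12.375 dB in favour of B.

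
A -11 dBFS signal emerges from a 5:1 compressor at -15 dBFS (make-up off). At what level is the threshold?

-16 dBFS

Gain reduction = -11 − (-15) = 4 dB; output overshoot = GR / (R − 1) = 4 / 4 = 1 dB.
Threshold = output − output overshoot = -15 − 1 = -16 dBFS.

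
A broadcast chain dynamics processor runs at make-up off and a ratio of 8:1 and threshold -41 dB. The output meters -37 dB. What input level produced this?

Post-compression overshoot = -37 − (-41) = 4 dB.
Before 8:1 compression the overshoot was 4 × 8 = 32 dB, so input = -41 + 32 = -9 dB.

-9 dB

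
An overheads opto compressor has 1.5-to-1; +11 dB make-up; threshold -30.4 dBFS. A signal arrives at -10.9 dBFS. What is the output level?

-6.4 dBFS

The input is 19.5 dB above the -30.4 dBFS threshold.
1.5:1 compression reduces that to 19.5/1.5 = 13 dB over.
So the level is -30.4 + 13 = -17.4 dBFS; make-up adds 11 dB, giving -6.4 dBFS.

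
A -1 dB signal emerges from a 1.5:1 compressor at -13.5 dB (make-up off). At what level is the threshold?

-38.5 dB

Input is 37.5 dB above T (since output overshoot × R = input overshoot: (-13.5 − T)·1.5 = -1 − T gives T = -38.5 dB).
Check: -38.5 + (-1 − (-38.5))/1.5 = -38.5 + 25 = -13.5 dB. ✓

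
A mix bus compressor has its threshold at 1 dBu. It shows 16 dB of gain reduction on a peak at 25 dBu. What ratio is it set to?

3:1

Input overshoot = 25 − 1 = 24 dB.
Output overshoot = 24 − 16 = 8 dB.
Ratio = input overshoot / output overshoot = 24 / 8 = 3.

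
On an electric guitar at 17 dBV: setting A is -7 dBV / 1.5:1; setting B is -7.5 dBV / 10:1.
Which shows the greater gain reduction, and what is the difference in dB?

B, by 14.05 dB

A: GR = 24 − 24/1.5 = 8 dB.
B: GR = 24.5 − 24.5/10 = 22.05 dB.
Difference: 14.05 dB in favour of B.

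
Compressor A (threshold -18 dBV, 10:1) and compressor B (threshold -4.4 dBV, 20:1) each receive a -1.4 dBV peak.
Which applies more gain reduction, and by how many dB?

A: 16.6 dB over, compressed to 1.66 dB over, so 14.94 dB of GR.
B: 3 dB over, compressed to 0.15 dB over, so 2.85 dB of GR.
A reduces 12.09 dB more.

A, by 12.09 dB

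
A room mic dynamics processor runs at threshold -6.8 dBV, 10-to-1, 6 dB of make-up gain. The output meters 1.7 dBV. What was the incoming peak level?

Before make-up, the level was 1.7 − 6 = -4.3 dBV.
Post-compression overshoot = -4.3 − (-6.8) = 2.5 dB.
Before 10:1 compression the overshoot was 2.5 × 10 = 25 dB, so input = -6.8 + 25 = 18.2 dBV.

18.2 dBV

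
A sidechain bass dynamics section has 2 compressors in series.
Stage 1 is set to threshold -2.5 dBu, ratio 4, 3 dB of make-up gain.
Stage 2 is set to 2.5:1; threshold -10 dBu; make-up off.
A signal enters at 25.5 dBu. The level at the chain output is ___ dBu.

Stage 1: 28 dB above -2.5 dBu, reduced 4:1 to 7 dB above → 4.5 dBu; +3 dB make-up → 7.5 dBu.
Stage 2: 17.5 dB above -10 dBu, reduced 2.5:1 to 7 dB above → -3 dBu.

-3 dBu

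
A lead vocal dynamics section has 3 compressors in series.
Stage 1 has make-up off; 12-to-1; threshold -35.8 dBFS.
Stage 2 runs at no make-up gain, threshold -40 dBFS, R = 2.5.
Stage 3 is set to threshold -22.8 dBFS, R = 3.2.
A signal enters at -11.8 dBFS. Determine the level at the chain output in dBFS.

Stage 1: 24 dB above -35.8 dBFS, reduced 12:1 to 2 dB above → -33.8 dBFS.
Stage 2: 6.2 dB above -40 dBFS, reduced 2.5:1 to 2.48 dB above → -37.52 dBFS.
Stage 3: -37.52 dBFS ≤ -22.8 dBFS, so stage 3 doesn't engage; output -37.52 dBFS.

-37.52 dBFS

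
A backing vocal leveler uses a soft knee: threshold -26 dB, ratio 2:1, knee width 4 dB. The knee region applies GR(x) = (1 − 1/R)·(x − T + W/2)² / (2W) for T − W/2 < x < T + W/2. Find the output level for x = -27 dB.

x − T + W/2 = -27 − (-26) + 2 = 1.
GR = (1 − 1/2) × 1² / 8 = 0.5 × 1 / 8 = 0.0625 dB.
Output = -27 − 0.0625 = -27.0625 dB.

-27.0625 dB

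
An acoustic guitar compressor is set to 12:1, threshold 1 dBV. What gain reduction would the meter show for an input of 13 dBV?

11 dB

13 dBV exceeds the threshold by 12 dB.
A 12:1 ratio leaves 1 dB of that excess.
Gain reduction = 12 − 1 = 11 dB.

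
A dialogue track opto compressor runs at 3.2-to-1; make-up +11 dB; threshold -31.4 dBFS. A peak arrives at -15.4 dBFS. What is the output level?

-15.4 dBFS

The input is 16 dB above the -31.4 dBFS threshold.
3.2:1 compression reduces that to 16/3.2 = 5 dB over.
Output = -31.4 + 5 = -26.4 dBFS; make-up adds 11 dB, giving -15.4 dBFS.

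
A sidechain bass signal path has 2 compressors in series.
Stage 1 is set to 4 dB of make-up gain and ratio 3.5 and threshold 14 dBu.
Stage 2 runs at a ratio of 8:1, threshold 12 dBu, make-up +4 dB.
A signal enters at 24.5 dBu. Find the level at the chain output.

17.125 dBu

Stage 1: 10.5 dB above 14 dBu, reduced 3.5:1 to 3 dB above → 17 dBu; +4 dB make-up → 21 dBu.
Stage 2: 21 dBu is 9 dB over 12 dBu; at 8:1 that becomes 1.125 dB over, giving 13.125 dBu; +4 dB make-up → 17.125 dBu.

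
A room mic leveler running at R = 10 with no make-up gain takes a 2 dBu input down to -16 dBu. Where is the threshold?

-18 dBu

Gain reduction = 2 − (-16) = 18 dB; output overshoot = GR / (R − 1) = 18 / 9 = 2 dB.
Threshold = output − output overshoot = -16 − 2 = -18 dBu.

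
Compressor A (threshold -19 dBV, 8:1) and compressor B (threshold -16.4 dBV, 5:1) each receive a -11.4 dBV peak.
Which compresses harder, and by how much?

A: 7.6 dB over, compressed to 0.95 dB over, so 6.65 dB of GR.
B: 5 dB over, compressed to 1 dB over, so 4 dB of GR.
Difference: 2.65 dB in favour of A.

A, by 2.65 dB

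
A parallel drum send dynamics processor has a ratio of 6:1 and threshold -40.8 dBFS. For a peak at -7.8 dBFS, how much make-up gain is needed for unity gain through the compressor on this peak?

The peak compresses to -40.8 + 33/6 = -35.3 dBFS.
To reach -7.8 dBFS requires -7.8 − (-35.3) = 27.5 dB of make-up.

27.5 dB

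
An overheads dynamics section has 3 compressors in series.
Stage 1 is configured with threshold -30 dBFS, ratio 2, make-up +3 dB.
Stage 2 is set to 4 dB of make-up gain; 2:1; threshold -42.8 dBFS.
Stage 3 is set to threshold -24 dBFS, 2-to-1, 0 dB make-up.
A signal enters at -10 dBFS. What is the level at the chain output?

-25.9 dBFS

Stage 1: -10 dBFS is 20 dB over -30 dBFS; at 2:1 that becomes 10 dB over, giving -20 dBFS; +3 dB make-up → -17 dBFS.
Stage 2: 25.8 dB above -42.8 dBFS, reduced 2:1 to 12.9 dB above → -29.9 dBFS; +4 dB make-up → -25.9 dBFS.
Stage 3: -25.9 dBFS is at or below the -24 dBFS threshold — no compression; output -25.9 dBFS.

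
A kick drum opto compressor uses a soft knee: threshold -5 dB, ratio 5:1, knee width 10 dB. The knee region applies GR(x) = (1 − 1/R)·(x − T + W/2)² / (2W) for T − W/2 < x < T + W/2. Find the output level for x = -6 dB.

-6.64 dB

x − T + W/2 = -6 − (-5) + 5 = 4.
GR = (1 − 1/5) × 4² / 20 = 0.8 × 16 / 20 = 0.64 dB.
Output = -6 − 0.64 = -6.64 dB.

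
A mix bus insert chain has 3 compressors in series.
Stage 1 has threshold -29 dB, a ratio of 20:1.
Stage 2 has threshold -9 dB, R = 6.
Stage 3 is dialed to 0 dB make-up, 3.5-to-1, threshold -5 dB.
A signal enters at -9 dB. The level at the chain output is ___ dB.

Stage 1: 20 dB above -29 dB, reduced 20:1 to 1 dB above → -28 dB.
Stage 2: -28 dB ≤ -9 dB, so stage 2 doesn't engage; output -28 dB.
Stage 3: -28 dB ≤ -5 dB, so stage 3 doesn't engage; output -28 dB.

-28 dB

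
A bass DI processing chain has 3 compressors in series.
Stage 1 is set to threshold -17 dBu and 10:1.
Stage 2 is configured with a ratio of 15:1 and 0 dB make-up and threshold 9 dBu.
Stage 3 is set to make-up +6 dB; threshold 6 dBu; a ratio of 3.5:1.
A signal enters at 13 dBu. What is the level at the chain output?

Stage 1: overshoot 30 dB → 30/10 = 3 dB → -14 dBu.
Stage 2: -14 dBu is at or below the 9 dBu threshold — no compression; output -14 dBu.
Stage 3: -14 dBu ≤ 6 dBu, so stage 3 doesn't engage; make-up brings it to -8 dBu.

-8 dBu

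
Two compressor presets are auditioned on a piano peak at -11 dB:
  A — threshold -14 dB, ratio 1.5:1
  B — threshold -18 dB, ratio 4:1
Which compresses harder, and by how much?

B, by 4.25 dB

A: GR = 3 − 3/1.5 = 1 dB.
B: GR = 7 − 7/4 = 5.25 dB.
B reduces 4.25 dB more.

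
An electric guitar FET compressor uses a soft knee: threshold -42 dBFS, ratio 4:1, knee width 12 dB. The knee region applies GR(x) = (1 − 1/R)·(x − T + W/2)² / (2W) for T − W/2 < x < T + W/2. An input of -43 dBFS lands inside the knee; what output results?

x − T + W/2 = -43 − (-42) + 6 = 5.
GR = (1 − 1/4) × 5² / 24 = 0.75 × 25 / 24 = 0.78125 dB.
Output = -43 − 0.78125 = -43.78125 dBFS.

-43.78125 dBFS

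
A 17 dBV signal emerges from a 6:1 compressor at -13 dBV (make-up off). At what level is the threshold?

-19 dBV

Input is 36 dB above T (since output overshoot × R = input overshoot: (-13 − T)·6 = 17 − T gives T = -19 dBV).
Check: -19 + (17 − (-19))/6 = -19 + 6 = -13 dBV. ✓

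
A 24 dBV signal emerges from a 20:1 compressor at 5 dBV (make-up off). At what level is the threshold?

4 dBV

Gain reduction = 24 − 5 = 19 dB; output overshoot = GR / (R − 1) = 19 / 19 = 1 dB.
Threshold = output − output overshoot = 5 − 1 = 4 dBV.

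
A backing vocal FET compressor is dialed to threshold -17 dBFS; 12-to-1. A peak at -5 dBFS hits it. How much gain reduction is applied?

Overshoot = -5 − (-17) = 12 dB.
At 12:1, output sits 12/12 = 1 dB above threshold.
GR = overshoot in − overshoot out = 12 − 1 = 11 dB.

11 dB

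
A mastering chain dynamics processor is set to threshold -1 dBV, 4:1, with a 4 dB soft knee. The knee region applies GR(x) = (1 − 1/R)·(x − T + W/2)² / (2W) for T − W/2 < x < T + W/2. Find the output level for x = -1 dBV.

x − T + W/2 = -1 − (-1) + 2 = 2.
GR = (1 − 1/4) × 2² / 8 = 0.75 × 4 / 8 = 0.375 dB.
Output = -1 − 0.375 = -1.375 dBV.

-1.375 dBV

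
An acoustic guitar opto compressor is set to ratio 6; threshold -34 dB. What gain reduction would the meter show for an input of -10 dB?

The signal is 24 dB above threshold.
A 6:1 ratio leaves 4 dB of that excess.
So the signal is attenuated by 24 − 4 = 20 dB.

20 dB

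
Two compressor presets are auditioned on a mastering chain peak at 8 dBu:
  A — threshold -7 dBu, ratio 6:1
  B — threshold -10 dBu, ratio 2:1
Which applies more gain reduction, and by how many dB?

A, by 3.5 dB

A: 15 dB over, compressed to 2.5 dB over, so 12.5 dB of GR.
B: 18 dB over, compressed to 9 dB over, so 9 dB of GR.
A reduces 3.5 dB more.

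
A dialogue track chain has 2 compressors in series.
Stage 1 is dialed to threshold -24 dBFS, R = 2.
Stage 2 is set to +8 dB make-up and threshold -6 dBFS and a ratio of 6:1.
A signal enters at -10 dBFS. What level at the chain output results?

-9 dBFS

Stage 1: overshoot 14 dB → 14/2 = 7 dB → -17 dBFS.
Stage 2: below threshold (-17 ≤ -6); passes unchanged; make-up brings it to -9 dBFS.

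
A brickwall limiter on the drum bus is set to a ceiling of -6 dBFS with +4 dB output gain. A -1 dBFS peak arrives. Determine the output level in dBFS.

A brickwall limiter is an ∞:1 compressor: any input above the ceiling is clamped to -6 dBFS.
Output gain then adds 4 dB: -6 + 4 = -2 dBFS.

-2 dBFS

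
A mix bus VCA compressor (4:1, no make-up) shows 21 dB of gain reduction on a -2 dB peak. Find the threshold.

-30 dB

Input is 28 dB above T (since output overshoot × R = input overshoot: (-23 − T)·4 = -2 − T gives T = -30 dB).
Check: -30 + (-2 − (-30))/4 = -30 + 7 = -23 dB. ✓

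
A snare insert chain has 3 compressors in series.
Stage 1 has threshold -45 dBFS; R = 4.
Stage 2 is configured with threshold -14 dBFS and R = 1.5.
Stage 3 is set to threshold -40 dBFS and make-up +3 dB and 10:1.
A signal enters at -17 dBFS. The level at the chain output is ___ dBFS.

Stage 1: 28 dB above -45 dBFS, reduced 4:1 to 7 dB above → -38 dBFS.
Stage 2: -38 dBFS is at or below the -14 dBFS threshold — no compression; output -38 dBFS.
Stage 3: 2 dB above -40 dBFS, reduced 10:1 to 0.2 dB above → -39.8 dBFS; +3 dB make-up → -36.8 dBFS.

-36.8 dBFS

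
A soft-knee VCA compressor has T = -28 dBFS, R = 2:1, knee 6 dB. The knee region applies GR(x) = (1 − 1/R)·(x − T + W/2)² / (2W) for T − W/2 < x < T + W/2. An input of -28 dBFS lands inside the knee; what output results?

-28.375 dBFS

x − T + W/2 = -28 − (-28) + 3 = 3.
GR = (1 − 1/2) × 3² / 12 = 0.5 × 9 / 12 = 0.375 dB.
Output = -28 − 0.375 = -28.375 dBFS.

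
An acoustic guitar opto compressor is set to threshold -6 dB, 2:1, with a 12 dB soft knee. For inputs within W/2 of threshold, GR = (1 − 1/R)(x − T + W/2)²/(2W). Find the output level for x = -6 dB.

x − T + W/2 = -6 − (-6) + 6 = 6.
GR = (1 − 1/2) × 6² / 24 = 0.5 × 36 / 24 = 0.75 dB.
Output = -6 − 0.75 = -6.75 dB.

-6.75 dB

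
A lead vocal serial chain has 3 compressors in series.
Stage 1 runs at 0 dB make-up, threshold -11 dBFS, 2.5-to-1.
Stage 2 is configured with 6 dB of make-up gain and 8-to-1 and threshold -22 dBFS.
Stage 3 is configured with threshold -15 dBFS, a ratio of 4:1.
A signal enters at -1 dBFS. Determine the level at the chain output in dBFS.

-14.78125 dBFS

Stage 1: overshoot 10 dB → 10/2.5 = 4 dB → -7 dBFS.
Stage 2: overshoot 15 dB → 15/8 = 1.875 dB → -20.125 dBFS; +6 dB make-up → -14.125 dBFS.
Stage 3: overshoot 0.875 dB → 0.875/4 = 0.21875 dB → -14.78125 dBFS.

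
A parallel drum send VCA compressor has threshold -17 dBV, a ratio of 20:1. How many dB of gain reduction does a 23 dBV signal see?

38 dB

The signal is 40 dB above threshold.
After 20:1 compression the overshoot becomes 40/20 = 2 dB.
Gain reduction = 40 − 2 = 38 dB.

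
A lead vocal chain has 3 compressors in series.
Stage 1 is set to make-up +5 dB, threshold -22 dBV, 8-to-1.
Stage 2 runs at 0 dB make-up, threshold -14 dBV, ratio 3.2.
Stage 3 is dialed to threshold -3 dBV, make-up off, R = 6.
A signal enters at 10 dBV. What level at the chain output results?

-13.6875 dBV

Stage 1: 32 dB above -22 dBV, reduced 8:1 to 4 dB above → -18 dBV; +5 dB make-up → -13 dBV.
Stage 2: 1 dB above -14 dBV, reduced 3.2:1 to 0.3125 dB above → -13.6875 dBV.
Stage 3: -13.6875 dBV is at or below the -3 dBV threshold — no compression; output -13.6875 dBV.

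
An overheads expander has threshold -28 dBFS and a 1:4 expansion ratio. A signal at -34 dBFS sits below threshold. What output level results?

-52 dBFS

Below threshold, a 1:4 expander applies gain = (4−1)×(T − x) of attenuation.
(4−1) × 6 = 18 dB, so output = -34 − 18 = -52 dBFS.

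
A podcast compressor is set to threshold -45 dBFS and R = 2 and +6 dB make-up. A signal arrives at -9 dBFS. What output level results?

-9 dBFS sits 36 dB over threshold.
The 36 dB excess becomes 18 dB after 2:1 reduction.
Output = -45 + 18 = -27 dBFS; make-up adds 6 dB, giving -21 dBFS.

-21 dBFS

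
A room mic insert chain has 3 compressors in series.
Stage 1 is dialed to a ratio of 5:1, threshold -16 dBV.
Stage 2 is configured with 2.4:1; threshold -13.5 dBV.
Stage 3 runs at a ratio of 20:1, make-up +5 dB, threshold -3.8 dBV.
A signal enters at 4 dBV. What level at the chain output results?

Stage 1: 20 dB above -16 dBV, reduced 5:1 to 4 dB above → -12 dBV.
Stage 2: -12 dBV is 1.5 dB over -13.5 dBV; at 2.4:1 that becomes 0.625 dB over, giving -12.875 dBV.
Stage 3: -12.875 dBV is at or below the -3.8 dBV threshold — no compression; make-up brings it to -7.875 dBV.

-7.875 dBV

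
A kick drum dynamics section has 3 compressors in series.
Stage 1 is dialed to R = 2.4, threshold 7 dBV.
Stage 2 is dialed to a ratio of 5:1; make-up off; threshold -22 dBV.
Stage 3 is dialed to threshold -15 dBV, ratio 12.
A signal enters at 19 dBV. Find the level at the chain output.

-15.2 dBV

Stage 1: 12 dB above 7 dBV, reduced 2.4:1 to 5 dB above → 12 dBV.
Stage 2: 34 dB above -22 dBV, reduced 5:1 to 6.8 dB above → -15.2 dBV.
Stage 3: -15.2 dBV ≤ -15 dBV, so stage 3 doesn't engage; output -15.2 dBV.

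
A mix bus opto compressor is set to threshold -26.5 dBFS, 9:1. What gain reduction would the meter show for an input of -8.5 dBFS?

16 dB

Overshoot = -8.5 − (-26.5) = 18 dB.
At 9:1, output sits 18/9 = 2 dB above threshold.
So the signal is attenuated by 18 − 2 = 16 dB.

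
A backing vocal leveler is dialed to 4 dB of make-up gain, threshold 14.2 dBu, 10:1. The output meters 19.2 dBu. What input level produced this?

24.2 dBu

Remove make-up: 19.2 − 4 = 15.2 dBu.
That's 1 dB above the 14.2 dBu threshold.
Input overshoot = R × output overshoot = 10 dB → input = 14.2 + 10 = 24.2 dBu.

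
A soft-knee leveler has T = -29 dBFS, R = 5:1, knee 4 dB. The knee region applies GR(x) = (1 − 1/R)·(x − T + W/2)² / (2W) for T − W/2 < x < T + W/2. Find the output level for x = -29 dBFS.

x − T + W/2 = -29 − (-29) + 2 = 2.
GR = (1 − 1/5) × 2² / 8 = 0.8 × 4 / 8 = 0.4 dB.
Output = -29 − 0.4 = -29.4 dBFS.

-29.4 dBFS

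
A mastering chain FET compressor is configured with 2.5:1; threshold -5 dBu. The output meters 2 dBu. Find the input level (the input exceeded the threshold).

That's 7 dB above the -5 dBu threshold.
Before 2.5:1 compression the overshoot was 7 × 2.5 = 17.5 dB, so input = -5 + 17.5 = 12.5 dBu.

12.5 dBu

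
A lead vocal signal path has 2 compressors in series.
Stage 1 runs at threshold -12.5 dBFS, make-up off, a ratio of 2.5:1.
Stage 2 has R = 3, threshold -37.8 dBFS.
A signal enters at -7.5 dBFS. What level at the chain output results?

-28.7 dBFS

Stage 1: 5 dB above -12.5 dBFS, reduced 2.5:1 to 2 dB above → -10.5 dBFS.
Stage 2: 27.3 dB above -37.8 dBFS, reduced 3:1 to 9.1 dB above → -28.7 dBFS.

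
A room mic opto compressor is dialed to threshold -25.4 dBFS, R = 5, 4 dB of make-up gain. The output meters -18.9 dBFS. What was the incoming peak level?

-12.9 dBFS

Remove make-up: -18.9 − 4 = -22.9 dBFS.
Post-compression overshoot = -22.9 − (-25.4) = 2.5 dB.
Input overshoot = R × output overshoot = 12.5 dB → input = -25.4 + 12.5 = -12.9 dBFS.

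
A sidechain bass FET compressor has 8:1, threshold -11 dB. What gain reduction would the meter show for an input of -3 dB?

7 dB

-3 dB exceeds the threshold by 8 dB.
At 8:1, output sits 8/8 = 1 dB above threshold.
Gain reduction = 8 − 1 = 7 dB.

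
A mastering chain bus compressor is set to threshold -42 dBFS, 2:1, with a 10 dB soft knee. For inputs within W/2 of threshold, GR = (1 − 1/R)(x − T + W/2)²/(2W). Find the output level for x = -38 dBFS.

x − T + W/2 = -38 − (-42) + 5 = 9.
GR = (1 − 1/2) × 9² / 20 = 0.5 × 81 / 20 = 2.025 dB.
Output = -38 − 2.025 = -40.025 dBFS.

-40.025 dBFS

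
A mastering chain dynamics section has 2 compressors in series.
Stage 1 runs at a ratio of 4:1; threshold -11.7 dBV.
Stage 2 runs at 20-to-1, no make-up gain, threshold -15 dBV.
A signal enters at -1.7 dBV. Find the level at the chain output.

Stage 1: overshoot 10 dB → 10/4 = 2.5 dB → -9.2 dBV.
Stage 2: -9.2 dBV is 5.8 dB over -15 dBV; at 20:1 that becomes 0.29 dB over, giving -14.71 dBV.

-14.71 dBV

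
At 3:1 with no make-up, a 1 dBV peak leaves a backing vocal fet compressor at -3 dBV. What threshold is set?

Input is 6 dB above T (since output overshoot × R = input overshoot: (-3 − T)·3 = 1 − T gives T = -5 dBV).
Check: -5 + (1 − (-5))/3 = -5 + 2 = -3 dBV. ✓

-5 dBV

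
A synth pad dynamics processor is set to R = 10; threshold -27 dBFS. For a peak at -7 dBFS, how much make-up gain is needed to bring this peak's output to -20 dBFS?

5 dB

Without make-up, output = threshold + overshoot/10 = -27 + 2 = -25 dBFS.
Gap to target: 5 dB.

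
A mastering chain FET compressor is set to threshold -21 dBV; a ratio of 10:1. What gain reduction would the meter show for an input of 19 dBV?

The signal is 40 dB above threshold.
A 10:1 ratio leaves 4 dB of that excess.
So the signal is attenuated by 40 − 4 = 36 dB.

36 dB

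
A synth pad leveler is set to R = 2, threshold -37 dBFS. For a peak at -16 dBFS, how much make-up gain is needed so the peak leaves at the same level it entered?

The peak compresses to -37 + 21/2 = -26.5 dBFS.
To reach -16 dBFS requires -16 − (-26.5) = 10.5 dB of make-up.

10.5 dB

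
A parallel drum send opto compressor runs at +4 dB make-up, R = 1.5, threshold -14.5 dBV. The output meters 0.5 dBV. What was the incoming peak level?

Stripping the +4 dB make-up gives -3.5 dBV at the gain stage.
That's 11 dB above the -14.5 dBV threshold.
Before 1.5:1 compression the overshoot was 11 × 1.5 = 16.5 dB, so input = -14.5 + 16.5 = 2 dBV.

2 dBV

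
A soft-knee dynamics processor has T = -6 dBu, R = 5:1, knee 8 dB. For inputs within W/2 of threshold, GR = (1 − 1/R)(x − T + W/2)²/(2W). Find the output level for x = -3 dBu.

-5.45 dBu

x − T + W/2 = -3 − (-6) + 4 = 7.
GR = (1 − 1/5) × 7² / 16 = 0.8 × 49 / 16 = 2.45 dB.
Output = -3 − 2.45 = -5.45 dBu.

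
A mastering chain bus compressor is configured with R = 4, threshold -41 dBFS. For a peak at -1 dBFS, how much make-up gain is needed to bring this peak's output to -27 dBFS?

Without make-up, output = threshold + overshoot/4 = -41 + 10 = -31 dBFS.
Gap to target: 4 dB.

4 dB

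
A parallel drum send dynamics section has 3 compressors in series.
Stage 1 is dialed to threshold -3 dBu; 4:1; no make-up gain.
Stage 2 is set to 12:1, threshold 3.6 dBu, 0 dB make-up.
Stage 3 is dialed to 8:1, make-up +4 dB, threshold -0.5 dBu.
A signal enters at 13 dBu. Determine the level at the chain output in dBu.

3.6875 dBu

Stage 1: overshoot 16 dB → 16/4 = 4 dB → 1 dBu.
Stage 2: 1 dBu ≤ 3.6 dBu, so stage 2 doesn't engage; output 1 dBu.
Stage 3: overshoot 1.5 dB → 1.5/8 = 0.1875 dB → -0.3125 dBu; +4 dB make-up → 3.6875 dBu.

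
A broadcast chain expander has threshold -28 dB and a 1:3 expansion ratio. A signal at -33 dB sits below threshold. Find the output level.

-43 dB

The input is 5 dB below the -28 dB threshold.
A 1:3 expander multiplies undershoot by 3: 5 × 3 = 15 dB below threshold.
Output = -28 − 15 = -43 dB.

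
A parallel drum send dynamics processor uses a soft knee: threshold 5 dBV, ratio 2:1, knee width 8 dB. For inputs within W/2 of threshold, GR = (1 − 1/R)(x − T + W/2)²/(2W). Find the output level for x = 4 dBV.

x − T + W/2 = 4 − 5 + 4 = 3.
GR = (1 − 1/2) × 3² / 16 = 0.5 × 9 / 16 = 0.28125 dB.
Output = 4 − 0.28125 = 3.71875 dBV.

3.71875 dBV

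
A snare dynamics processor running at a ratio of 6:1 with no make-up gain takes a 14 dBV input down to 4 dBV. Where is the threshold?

2 dBV

Gain reduction = 14 − 4 = 10 dB; output overshoot = GR / (R − 1) = 10 / 5 = 2 dB.
Threshold = output − output overshoot = 4 − 2 = 2 dBV.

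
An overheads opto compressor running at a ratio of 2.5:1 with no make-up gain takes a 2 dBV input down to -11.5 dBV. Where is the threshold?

-20.5 dBV

Gain reduction = 2 − (-11.5) = 13.5 dB; output overshoot = GR / (R − 1) = 13.5 / 1.5 = 9 dB.
Threshold = output − output overshoot = -11.5 − 9 = -20.5 dBV.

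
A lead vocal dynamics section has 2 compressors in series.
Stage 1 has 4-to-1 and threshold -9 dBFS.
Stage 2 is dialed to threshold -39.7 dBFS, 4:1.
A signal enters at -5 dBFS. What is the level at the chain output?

-31.775 dBFS

Stage 1: -5 dBFS is 4 dB over -9 dBFS; at 4:1 that becomes 1 dB over, giving -8 dBFS.
Stage 2: 31.7 dB above -39.7 dBFS, reduced 4:1 to 7.925 dB above → -31.775 dBFS.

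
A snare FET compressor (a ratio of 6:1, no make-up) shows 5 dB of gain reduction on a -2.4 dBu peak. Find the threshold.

-8.4 dBu

Gain reduction = -2.4 − (-7.4) = 5 dB; output overshoot = GR / (R − 1) = 5 / 5 = 1 dB.
Threshold = output − output overshoot = -7.4 − 1 = -8.4 dBu.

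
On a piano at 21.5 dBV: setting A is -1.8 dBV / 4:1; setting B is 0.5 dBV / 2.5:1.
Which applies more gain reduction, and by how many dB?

A: overshoot 23.3 dB → output overshoot 5.825 dB → GR 17.475 dB.
B: overshoot 21 dB → output overshoot 8.4 dB → GR 12.6 dB.
A reduces 4.875 dB more.

A, by 4.875 dB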